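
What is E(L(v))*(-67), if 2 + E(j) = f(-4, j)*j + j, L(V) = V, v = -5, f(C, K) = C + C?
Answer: -2211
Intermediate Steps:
f(C, K) = 2*C
E(j) = -2 - 7*j (E(j) = -2 + ((2*(-4))*j + j) = -2 + (-8*j + j) = -2 - 7*j)
E(L(v))*(-67) = (-2 - 7*(-5))*(-67) = (-2 + 35)*(-67) = 33*(-67) = -2211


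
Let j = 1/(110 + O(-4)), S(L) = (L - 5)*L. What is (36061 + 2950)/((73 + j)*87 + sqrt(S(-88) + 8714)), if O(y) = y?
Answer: 39213779178/6382163351 - 438327596*sqrt(16898)/453133597921 ≈ 6.0185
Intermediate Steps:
S(L) = L*(-5 + L) (S(L) = (-5 + L)*L = L*(-5 + L))
j = 1/106 (j = 1/(110 - 4) = 1/106 ≈ 0.0094340)
(36061 + 2950)/((73 + j)*87 + sqrt(S(-88) + 8714)) = (36061 + 2950)/((73 + 1/106)*87 + sqrt(-88*(-5 - 88) + 8714)) = 39011/((7739/106)*87 + sqrt(-88*(-93) + 8714)) = 39011/(673293/106 + sqrt(8184 + 8714)) = 39011/(673293/106 + sqrt(16898))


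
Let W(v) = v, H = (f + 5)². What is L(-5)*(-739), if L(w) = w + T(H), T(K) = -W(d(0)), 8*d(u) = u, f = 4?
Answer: 3695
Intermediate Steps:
d(u) = u/8
H = 81 (H = (4 + 5)² = 9² = 81)
T(K) = 0 (T(K) = -0/8 = -1*0 = 0)
L(w) = w (L(w) = w + 0 = w)
L(-5)*(-739) = -5*(-739) = 3695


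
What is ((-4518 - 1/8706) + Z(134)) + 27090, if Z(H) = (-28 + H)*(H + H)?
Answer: 443831879/8706 ≈ 50980.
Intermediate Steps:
Z(H) = 2*H*(-28 + H) (Z(H) = (-28 + H)*(2*H) = 2*H*(-28 + H))
((-4518 - 1/8706) + Z(134)) + 27090 = ((-4518 - 1/8706) + 2*134*(-28 + 134)) + 27090 = ((-4518 - 1*1/8706) + 2*134*106) + 27090 = ((-4518 - 1/8706) + 28408) + 27090 = (-39333709/8706 + 28408) + 27090 = 207986339/8706 + 27090 = 443831879/8706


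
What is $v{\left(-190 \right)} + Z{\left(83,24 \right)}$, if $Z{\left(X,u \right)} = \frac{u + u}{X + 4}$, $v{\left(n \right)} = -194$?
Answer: $- \frac{5610}{29} \approx -193.45$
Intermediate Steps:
$Z{\left(X,u \right)} = \frac{2 u}{4 + X}$
$v{\left(-190 \right)} + Z{\left(83,24 \right)} = -194 + 2 \cdot 24 \frac{1}{4 + 83} = -194 + 2 \cdot 24 \cdot \frac{1}{87} = -194 + \frac{16}{29} = - \frac{5610}{29}$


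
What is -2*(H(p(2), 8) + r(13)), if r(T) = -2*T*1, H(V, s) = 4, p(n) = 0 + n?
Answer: 44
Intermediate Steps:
p(n) = n
r(T) = -2*T
-2*(H(p(2), 8) + r(13)) = -2*(4 - 2*13) = -2*(4 - 26) = -2*(-22) = 44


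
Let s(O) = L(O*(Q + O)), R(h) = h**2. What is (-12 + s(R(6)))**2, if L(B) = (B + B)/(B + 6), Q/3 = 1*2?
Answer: 6411024/64009 ≈ 100.16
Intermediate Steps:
Q = 6 (Q = 3*(1*2) = 3*2 = 6)
L(B) = 2*B/(6 + B) (L(B) = (2*B)/(6 + B) = 2*B/(6 + B))
s(O) = 2*O*(6 + O)/(6 + O*(6 + O)) (s(O) = 2*(O*(6 + O))/(6 + O*(6 + O)) = 2*O*(6 + O)/(6 + O*(6 + O)))
(-12 + s(R(6)))**2 = (-12 + 2*6**2*(6 + 6**2)/(6 + 6**2*(6 + 6**2)))**2 = (-12 + 2*36*(6 + 36)/(6 + 36*(6 + 36)))**2 = (-12 + 2*36*42/(6 + 36*42))**2 = (-12 + 2*36*42/(6 + 1512))**2 = (-12 + 2*36*42/1518)**2 = (-12 + 2*36*(1/1518)*42)**2 = (-12 + 504/253)**2 = (-2532/253)**2 = 6411024/64009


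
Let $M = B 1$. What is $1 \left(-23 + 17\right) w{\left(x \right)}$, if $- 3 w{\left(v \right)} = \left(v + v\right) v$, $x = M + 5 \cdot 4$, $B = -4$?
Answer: $1024$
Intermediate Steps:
$M = -4$ ($M = \left(-4\right) 1 = -4$)
$x = 16$ ($x = -4 + 5 \cdot 4 = -4 + 20 = 16$)
$w{\left(v \right)} = - \frac{2 v^{2}}{3}$ ($w{\left(v \right)} = - \frac{\left(v + v\right) v}{3} = - \frac{2 v v}{3} = - \frac{2 v^{2}}{3}$)
$1 \left(-23 + 17\right) w{\left(x \right)} = 1 \left(-23 + 17\right) \left(- \frac{2 \cdot 16^{2}}{3}\right) = 1 \left(-6\right) \left(\left(- \frac{2}{3}\right) 256\right) = \left(-6\right) \left(- \frac{512}{3}\right) = 1024$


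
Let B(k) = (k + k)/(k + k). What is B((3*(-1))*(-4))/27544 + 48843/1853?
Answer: 1345333445/51039032 ≈ 26.359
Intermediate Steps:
B(k) = 1 (B(k) = (2*k)/((2*k)) = (2*k)*(1/(2*k)) = 1)
B((3*(-1))*(-4))/27544 + 48843/1853 = 1/27544 + 48843/1853 = 1345333445/51039032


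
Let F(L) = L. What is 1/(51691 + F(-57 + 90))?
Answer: 1/51724 ≈ 1.9333e-5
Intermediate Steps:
1/(51691 + F(-57 + 90)) = 1/(51691 + (-57 + 90)) = 1/(51691 + 33) = 1/51724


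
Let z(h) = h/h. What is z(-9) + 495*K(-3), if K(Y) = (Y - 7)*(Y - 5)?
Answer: 39601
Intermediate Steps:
K(Y) = (-7 + Y)*(-5 + Y)
z(h) = 1
z(-9) + 495*K(-3) = 1 + 495*(35 + (-3)² - 12*(-3)) = 1 + 495*(35 + 9 + 36) = 1 + 495*80 = 1 + 39600 = 39601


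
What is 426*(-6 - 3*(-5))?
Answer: 3834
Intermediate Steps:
426*(-6 - 3*(-5)) = 426*(-6 + 15) = 426*9 = 3834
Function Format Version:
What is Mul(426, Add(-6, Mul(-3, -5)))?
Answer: 3834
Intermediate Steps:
Mul(426, Add(-6, Mul(-3, -5))) = Mul(426, Add(-6, 15)) = Mul(426, 9) = 3834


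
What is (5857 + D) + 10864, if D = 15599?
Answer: 32320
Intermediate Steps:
(5857 + D) + 10864 = (5857 + 15599) + 10864 = 21456 + 10864 = 32320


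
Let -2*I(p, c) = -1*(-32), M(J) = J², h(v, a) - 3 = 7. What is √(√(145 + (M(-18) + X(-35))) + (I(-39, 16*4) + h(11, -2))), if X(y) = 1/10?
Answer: √(-600 + 10*√46910)/10 ≈ 3.9571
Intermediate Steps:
h(v, a) = 10 (h(v, a) = 3 + 7 = 10)
I(p, c) = -16 (I(p, c) = -(-1)*(-32)/2 = -½*32 = -16)
X(y) = ⅒
√(√(145 + (M(-18) + X(-35))) + (I(-39, 16*4) + h(11, -2))) = √(√(145 + ((-18)² + ⅒)) + (-16 + 10)) = √(√(145 + (324 + ⅒)) - 6) = √(√(145 + 3241/10) - 6) = √(√(4691/10) - 6) = √(√46910/10 - 6) = √(-6 + √46910/10)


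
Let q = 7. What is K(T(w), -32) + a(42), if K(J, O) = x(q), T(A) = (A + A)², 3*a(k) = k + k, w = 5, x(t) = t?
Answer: 35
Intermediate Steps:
a(k) = 2*k/3 (a(k) = (k + k)/3 = (2*k)/3 = 2*k/3)
T(A) = 4*A² (T(A) = (2*A)² = 4*A²)
K(J, O) = 7
K(T(w), -32) + a(42) = 7 + (⅔)*42 = 7 + 28 = 35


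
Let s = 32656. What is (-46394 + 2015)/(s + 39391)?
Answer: -44379/72047 ≈ -0.61597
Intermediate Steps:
(-46394 + 2015)/(s + 39391) = (-46394 + 2015)/(32656 + 39391) = -44379/72047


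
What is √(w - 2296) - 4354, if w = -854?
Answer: -4354 + 15*I*√14 ≈ -4354.0 + 56.125*I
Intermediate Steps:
√(w - 2296) - 4354 = √(-854 - 2296) - 4354 = √(-3150) - 4354 = 15*I*√14 - 4354 = -4354 + 15*I*√14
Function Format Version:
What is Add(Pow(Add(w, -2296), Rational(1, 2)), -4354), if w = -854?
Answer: Add(-4354, Mul(15, I, Pow(14, Rational(1, 2)))) ≈ Add(-4354.0, Mul(56.125, I))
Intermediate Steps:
Add(Pow(Add(w, -2296), Rational(1, 2)), -4354) = Add(Pow(Add(-854, -2296), Rational(1, 2)), -4354) = Add(Pow(-3150, Rational(1, 2)), -4354) = Add(Mul(15, I, Pow(14, Rational(1, 2))), -4354) = Add(-4354, Mul(15, I, Pow(14, Rational(1, 2))))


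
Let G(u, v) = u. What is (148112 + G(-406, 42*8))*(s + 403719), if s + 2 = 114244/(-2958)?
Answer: 88186437653626/1479 ≈ 5.9626e+10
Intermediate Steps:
s = -60080/1479 (s = -2 + 114244/(-2958) = -2 + 114244*(-1/2958) = -2 - 57122/1479 = -60080/1479 ≈ -40.622)
(148112 + G(-406, 42*8))*(s + 403719) = (148112 - 406)*(-60080/1479 + 403719) = 147706*(597040321/1479) = 88186437653626/1479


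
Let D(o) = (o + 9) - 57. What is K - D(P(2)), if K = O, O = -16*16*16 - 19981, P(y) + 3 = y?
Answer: -24028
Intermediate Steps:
P(y) = -3 + y
D(o) = -48 + o (D(o) = (9 + o) - 57 = -48 + o)
O = -24077 (O = -256*16 - 19981 = -4096 - 19981 = -24077)
K = -24077
K - D(P(2)) = -24077 - (-48 + (-3 + 2)) = -24077 - (-48 - 1) = -24077 - 1*(-49) = -24077 + 49 = -24028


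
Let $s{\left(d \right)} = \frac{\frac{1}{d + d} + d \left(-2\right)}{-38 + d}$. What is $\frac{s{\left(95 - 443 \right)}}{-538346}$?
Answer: $\frac{484415}{144629882976} \approx 3.3493 \cdot 10^{-6}$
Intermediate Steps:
$s{\left(d \right)} = \frac{\frac{1}{2 d} - 2 d}{-38 + d}$
$\frac{s{\left(95 - 443 \right)}}{-538346} = \frac{\frac{1}{2} \frac{1}{95 - 443} \frac{1}{-38 + \left(95 - 443\right)} \left(1 - 4 \left(95 - 443\right)^{2}\right)}{-538346} = \frac{1 - 4 \left(95 - 443\right)^{2}}{2 \left(95 - 443\right) \left(-38 + \left(95 - 443\right)\right)} \left(- \frac{1}{538346}\right) = \frac{1 - 4 \left(-348\right)^{2}}{2 \left(-348\right) \left(-38 - 348\right)} \left(- \frac{1}{538346}\right) = \frac{1}{2} \left(- \frac{1}{348}\right) \frac{1}{-386} \left(1 - 484416\right) \left(- \frac{1}{538346}\right) = \frac{1}{2} \left(- \frac{1}{348}\right) \left(- \frac{1}{386}\right) \left(1 - 484416\right) \left(- \frac{1}{538346}\right) = \frac{1}{2} \left(- \frac{1}{348}\right) \left(- \frac{1}{386}\right) \left(-484415\right) \left(- \frac{1}{538346}\right) = \left(- \frac{484415}{268656}\right) \left(- \frac{1}{538346}\right) = \frac{484415}{144629882976}$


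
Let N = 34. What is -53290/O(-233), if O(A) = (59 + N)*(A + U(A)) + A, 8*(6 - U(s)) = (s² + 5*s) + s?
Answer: 85264/1017923 ≈ 0.083763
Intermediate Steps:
U(s) = 6 - 3*s/4 - s²/8 (U(s) = 6 - ((s² + 5*s) + s)/8 = 6 - (s² + 6*s)/8 = 6 + (-3*s/4 - s²/8) = 6 - 3*s/4 - s²/8)
O(A) = 558 - 93*A²/8 + 97*A/4 (O(A) = (59 + 34)*(A + (6 - 3*A/4 - A²/8)) + A = 93*(6 - A²/8 + A/4) + A = (558 - 93*A²/8 + 93*A/4) + A = 558 - 93*A²/8 + 97*A/4)
-53290/O(-233) = -53290/(558 - 93/8*(-233)² + (97/4)*(-233)) = -53290/(558 - 93/8*54289 - 22601/4) = -53290/(558 - 5048877/8 - 22601/4) = -53290/(-5089615/8) = -53290*(-8/5089615) = 85264/1017923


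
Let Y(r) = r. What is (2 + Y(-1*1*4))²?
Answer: 4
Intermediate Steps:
(2 + Y(-1*1*4))² = (2 - 1*1*4)² = (2 - 1*4)² = (2 - 4)² = (-2)² = 4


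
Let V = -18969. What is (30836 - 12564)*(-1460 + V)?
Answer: -373278688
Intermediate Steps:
(30836 - 12564)*(-1460 + V) = (30836 - 12564)*(-1460 - 18969) = 18272*(-20429) = -373278688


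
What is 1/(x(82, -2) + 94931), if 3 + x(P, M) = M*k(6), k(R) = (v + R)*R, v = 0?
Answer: 1/94856 ≈ 1.0542e-5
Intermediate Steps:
k(R) = R**2 (k(R) = (0 + R)*R = R*R = R**2)
x(P, M) = -3 + 36*M (x(P, M) = -3 + M*6**2 = -3 + M*36 = -3 + 36*M)
1/(x(82, -2) + 94931) = 1/((-3 + 36*(-2)) + 94931) = 1/((-3 - 72) + 94931) = 1/(-75 + 94931) = 1/94856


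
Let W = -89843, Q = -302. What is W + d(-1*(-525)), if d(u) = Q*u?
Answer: -248393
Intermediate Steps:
d(u) = -302*u
W + d(-1*(-525)) = -89843 - (-302)*(-525) = -89843 - 302*525 = -89843 - 158550 = -248393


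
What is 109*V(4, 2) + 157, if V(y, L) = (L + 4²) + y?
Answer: 2555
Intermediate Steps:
V(y, L) = 16 + L + y (V(y, L) = (L + 16) + y = (16 + L) + y = 16 + L + y)
109*V(4, 2) + 157 = 109*(16 + 2 + 4) + 157 = 109*22 + 157 = 2398 + 157 = 2555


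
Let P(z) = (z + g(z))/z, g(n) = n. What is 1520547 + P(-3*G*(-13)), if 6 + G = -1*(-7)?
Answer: 1520549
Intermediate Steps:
G = 1 (G = -6 - 1*(-7) = -6 + 7 = 1)
P(z) = 2 (P(z) = (z + z)/z = (2*z)/z = 2)
1520547 + P(-3*G*(-13)) = 1520547 + 2 = 1520549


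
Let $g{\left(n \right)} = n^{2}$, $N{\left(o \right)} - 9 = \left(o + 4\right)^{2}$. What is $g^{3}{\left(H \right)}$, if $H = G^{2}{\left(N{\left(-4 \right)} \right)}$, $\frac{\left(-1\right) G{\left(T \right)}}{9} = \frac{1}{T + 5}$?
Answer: $\frac{282429536481}{56693912375296} \approx 0.0049817$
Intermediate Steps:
$N{\left(o \right)} = 9 + \left(4 + o\right)^{2}$ ($N{\left(o \right)} = 9 + \left(o + 4\right)^{2} = 9 + \left(4 + o\right)^{2}$)
$G{\left(T \right)} = - \frac{9}{5 + T}$ ($G{\left(T \right)} = - \frac{9}{T + 5} = - \frac{9}{5 + T}$)
$H = \frac{81}{196}$ ($H = \left(- \frac{9}{5 + \left(9 + \left(4 - 4\right)^{2}\right)}\right)^{2} = \left(- \frac{9}{5 + \left(9 + 0^{2}\right)}\right)^{2} = \left(- \frac{9}{5 + \left(9 + 0\right)}\right)^{2} = \left(- \frac{9}{5 + 9}\right)^{2} = \left(- \frac{9}{14}\right)^{2} = \frac{81}{196} \approx 0.41327$)
$g^{3}{\left(H \right)} = \left(\left(\frac{81}{196}\right)^{2}\right)^{3} = \left(\frac{6561}{38416}\right)^{3} = \frac{282429536481}{56693912375296}$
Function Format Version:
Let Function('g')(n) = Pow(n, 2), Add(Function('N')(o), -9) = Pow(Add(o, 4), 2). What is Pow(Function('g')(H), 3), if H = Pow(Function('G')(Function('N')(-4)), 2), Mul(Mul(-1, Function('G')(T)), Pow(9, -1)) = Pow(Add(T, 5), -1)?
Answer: Rational(282429536481, 56693912375296) ≈ 0.0049817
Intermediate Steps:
Function('N')(o) = Add(9, Pow(Add(4, o), 2)) (Function('N')(o) = Add(9, Pow(Add(o, 4), 2)) = Add(9, Pow(Add(4, o), 2)))
Function('G')(T) = Mul(-9, Pow(Add(5, T), -1)) (Function('G')(T) = Mul(-9, Pow(Add(T, 5), -1)) = Mul(-9, Pow(Add(5, T), -1)))
H = Rational(81, 196) (H = Pow(Mul(-9, Pow(Add(5, Add(9, Pow(Add(4, -4), 2))), -1)), 2) = Pow(Mul(-9, Pow(Add(5, Add(9, Pow(0, 2))), -1)), 2) = Pow(Mul(-9, Pow(Add(5, Add(9, 0)), -1)), 2) = Pow(Mul(-9, Pow(Add(5, 9), -1)), 2) = Pow(Mul(-9, Pow(14, -1)), 2) = Pow(Mul(-9, Rational(1, 14)), 2) = Pow(Rational(-9, 14), 2) = Rational(81, 196) ≈ 0.41327)
Pow(Function('g')(H), 3) = Pow(Pow(Rational(81, 196), 2), 3) = Pow(Rational(6561, 38416), 3) = Rational(282429536481, 56693912375296)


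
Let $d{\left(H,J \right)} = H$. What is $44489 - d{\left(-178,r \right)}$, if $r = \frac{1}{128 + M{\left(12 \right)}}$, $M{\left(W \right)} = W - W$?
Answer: $44667$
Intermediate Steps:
$M{\left(W \right)} = 0$
$r = \frac{1}{128}$ ($r = \frac{1}{128 + 0} = \frac{1}{128} \approx 0.0078125$)
$44489 - d{\left(-178,r \right)} = 44489 - -178 = 44489 + 178 = 44667$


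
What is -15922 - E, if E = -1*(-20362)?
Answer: -36284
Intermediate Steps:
E = 20362
-15922 - E = -15922 - 1*20362 = -15922 - 20362 = -36284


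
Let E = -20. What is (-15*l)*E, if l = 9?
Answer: 2700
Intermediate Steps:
(-15*l)*E = -15*9*(-20) = -135*(-20) = 2700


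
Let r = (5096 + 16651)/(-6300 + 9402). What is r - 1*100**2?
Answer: -939341/94 ≈ -9993.0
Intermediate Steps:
r = 659/94 (r = 21747/3102 = 21747*(1/3102) = 659/94 ≈ 7.0106)
r - 1*100**2 = 659/94 - 1*100**2 = 659/94 - 1*10000 = 659/94 - 10000 = -939341/94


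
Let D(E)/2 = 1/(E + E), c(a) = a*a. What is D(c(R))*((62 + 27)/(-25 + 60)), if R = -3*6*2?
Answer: 89/45360 ≈ 0.0019621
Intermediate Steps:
R = -36 (R = -18*2 = -36)
c(a) = a²
D(E) = 1/E (D(E) = 2/(E + E) = 2/((2*E)) = 2*(1/(2*E)) = 1/E)
D(c(R))*((62 + 27)/(-25 + 60)) = ((62 + 27)/(-25 + 60))/((-36)²) = (89/35)/1296 = (89*(1/35))/1296 = (1/1296)*(89/35) = 89/45360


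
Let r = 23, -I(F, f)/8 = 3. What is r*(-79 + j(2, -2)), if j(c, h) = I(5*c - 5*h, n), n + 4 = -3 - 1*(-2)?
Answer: -2369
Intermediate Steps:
n = -5 (n = -4 + (-3 - 1*(-2)) = -4 + (-3 + 2) = -4 - 1 = -5)
I(F, f) = -24 (I(F, f) = -8*3 = -24)
j(c, h) = -24
r*(-79 + j(2, -2)) = 23*(-79 - 24) = 23*(-103) = -2369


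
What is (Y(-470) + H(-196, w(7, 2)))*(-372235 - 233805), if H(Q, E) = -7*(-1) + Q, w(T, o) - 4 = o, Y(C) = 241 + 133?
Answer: -112117400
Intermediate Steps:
Y(C) = 374
w(T, o) = 4 + o
H(Q, E) = 7 + Q
(Y(-470) + H(-196, w(7, 2)))*(-372235 - 233805) = (374 + (7 - 196))*(-372235 - 233805) = (374 - 189)*(-606040) = 185*(-606040) = -112117400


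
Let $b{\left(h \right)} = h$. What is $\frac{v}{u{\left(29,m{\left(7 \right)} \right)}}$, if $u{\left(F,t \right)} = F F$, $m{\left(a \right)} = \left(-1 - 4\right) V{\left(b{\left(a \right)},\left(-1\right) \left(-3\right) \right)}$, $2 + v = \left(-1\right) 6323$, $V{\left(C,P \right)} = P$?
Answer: $- \frac{6325}{841} \approx -7.5208$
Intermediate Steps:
$v = -6325$ ($v = -2 - 6323 = -6325$)
$m{\left(a \right)} = -15$ ($m{\left(a \right)} = \left(-1 - 4\right) \left(\left(-1\right) \left(-3\right)\right) = \left(-5\right) 3 = -15$)
$u{\left(F,t \right)} = F^{2}$
$\frac{v}{u{\left(29,m{\left(7 \right)} \right)}} = - \frac{6325}{29^{2}} = - \frac{6325}{841}$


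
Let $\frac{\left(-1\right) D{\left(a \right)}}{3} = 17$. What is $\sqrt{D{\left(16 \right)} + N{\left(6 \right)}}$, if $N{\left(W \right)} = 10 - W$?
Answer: $i \sqrt{47} \approx 6.8557 i$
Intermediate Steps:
$D{\left(a \right)} = -51$ ($D{\left(a \right)} = \left(-3\right) 17 = -51$)
$\sqrt{D{\left(16 \right)} + N{\left(6 \right)}} = \sqrt{-51 + \left(10 - 6\right)} = \sqrt{-51 + 4} = \sqrt{-47} = i \sqrt{47}$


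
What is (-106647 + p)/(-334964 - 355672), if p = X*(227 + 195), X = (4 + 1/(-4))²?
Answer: 268567/1841696 ≈ 0.14583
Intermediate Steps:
X = 225/16 (X = (4 - ¼)² = (15/4)² = 225/16 ≈ 14.063)
p = 47475/8 (p = 225*(227 + 195)/16 = (225/16)*422 = 47475/8 ≈ 5934.4)
(-106647 + p)/(-334964 - 355672) = (-106647 + 47475/8)/(-334964 - 355672) = -805701/8/(-690636) = -805701/8*(-1/690636) = 268567/1841696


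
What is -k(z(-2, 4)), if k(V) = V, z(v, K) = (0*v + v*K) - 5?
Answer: 13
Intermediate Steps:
z(v, K) = -5 + K*v (z(v, K) = (0 + K*v) - 5 = K*v - 5 = -5 + K*v)
-k(z(-2, 4)) = -(-5 + 4*(-2)) = -(-5 - 8) = -1*(-13) = 13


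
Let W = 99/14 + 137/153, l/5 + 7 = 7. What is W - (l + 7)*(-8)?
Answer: 137017/2142 ≈ 63.967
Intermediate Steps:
l = 0 (l = -35 + 5*7 = -35 + 35 = 0)
W = 17065/2142 (W = 99*(1/14) + 137*(1/153) = 99/14 + 137/153 = 17065/2142 ≈ 7.9669)
W - (l + 7)*(-8) = 17065/2142 - (0 + 7)*(-8) = 17065/2142 - 7*(-8) = 17065/2142 - 1*(-56) = 17065/2142 + 56 = 137017/2142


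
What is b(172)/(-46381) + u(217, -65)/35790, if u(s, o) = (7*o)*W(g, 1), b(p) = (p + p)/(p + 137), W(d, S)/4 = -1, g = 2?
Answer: 869047834/17097752697 ≈ 0.050828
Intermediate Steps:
W(d, S) = -4 (W(d, S) = 4*(-1) = -4)
b(p) = 2*p/(137 + p) (b(p) = (2*p)/(137 + p) = 2*p/(137 + p))
u(s, o) = -28*o (u(s, o) = (7*o)*(-4) = -28*o)
b(172)/(-46381) + u(217, -65)/35790 = (2*172/(137 + 172))/(-46381) - 28*(-65)/35790 = (2*172/309)*(-1/46381) + 1820*(1/35790) = (2*172*(1/309))*(-1/46381) + 182/3579 = (344/309)*(-1/46381) + 182/3579 = -344/14331729 + 182/3579 = 869047834/17097752697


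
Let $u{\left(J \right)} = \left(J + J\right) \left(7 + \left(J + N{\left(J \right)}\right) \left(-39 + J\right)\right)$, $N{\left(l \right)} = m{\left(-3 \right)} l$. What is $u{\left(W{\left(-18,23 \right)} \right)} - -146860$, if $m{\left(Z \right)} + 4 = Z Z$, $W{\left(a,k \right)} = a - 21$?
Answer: $-1277342$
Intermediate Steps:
$W{\left(a,k \right)} = -21 + a$
$m{\left(Z \right)} = -4 + Z^{2}$ ($m{\left(Z \right)} = -4 + Z Z = -4 + Z^{2}$)
$N{\left(l \right)} = 5 l$ ($N{\left(l \right)} = \left(-4 + \left(-3\right)^{2}\right) l = \left(-4 + 9\right) l = 5 l$)
$u{\left(J \right)} = 2 J \left(7 + 6 J \left(-39 + J\right)\right)$ ($u{\left(J \right)} = \left(J + J\right) \left(7 + \left(J + 5 J\right) \left(-39 + J\right)\right) = 2 J \left(7 + 6 J \left(-39 + J\right)\right)$)
$u{\left(W{\left(-18,23 \right)} \right)} - -146860 = 2 \left(-21 - 18\right) \left(7 - 234 \left(-21 - 18\right) + 6 \left(-21 - 18\right)^{2}\right) - -146860 = 2 \left(-39\right) \left(7 - -9126 + 6 \left(-39\right)^{2}\right) + 146860 = 2 \left(-39\right) \left(7 + 9126 + 6 \cdot 1521\right) + 146860 = 2 \left(-39\right) \left(7 + 9126 + 9126\right) + 146860 = 2 \left(-39\right) 18259 + 146860 = -1424202 + 146860 = -1277342$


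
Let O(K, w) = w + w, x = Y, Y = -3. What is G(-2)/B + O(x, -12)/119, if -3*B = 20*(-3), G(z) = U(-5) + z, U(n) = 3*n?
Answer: -2503/2380 ≈ -1.0517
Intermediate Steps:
x = -3
O(K, w) = 2*w
G(z) = -15 + z (G(z) = 3*(-5) + z = -15 + z)
B = 20 (B = -20*(-3)/3 = -⅓*(-60) = 20)
G(-2)/B + O(x, -12)/119 = (-15 - 2)/20 + (2*(-12))/119 = -17*1/20 - 24*1/119 = -17/20 - 24/119 = -2503/2380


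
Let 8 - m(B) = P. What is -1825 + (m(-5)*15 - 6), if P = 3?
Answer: -1756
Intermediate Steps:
m(B) = 5 (m(B) = 8 - 1*3 = 8 - 3 = 5)
-1825 + (m(-5)*15 - 6) = -1825 + (5*15 - 6) = -1825 + (75 - 6) = -1825 + 69 = -1756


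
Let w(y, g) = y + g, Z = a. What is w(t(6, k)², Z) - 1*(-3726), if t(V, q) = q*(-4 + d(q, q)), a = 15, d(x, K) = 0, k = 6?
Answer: 4317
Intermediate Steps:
t(V, q) = -4*q (t(V, q) = q*(-4 + 0) = q*(-4) = -4*q)
Z = 15
w(y, g) = g + y
w(t(6, k)², Z) - 1*(-3726) = (15 + (-4*6)²) - 1*(-3726) = (15 + (-24)²) + 3726 = (15 + 576) + 3726 = 591 + 3726 = 4317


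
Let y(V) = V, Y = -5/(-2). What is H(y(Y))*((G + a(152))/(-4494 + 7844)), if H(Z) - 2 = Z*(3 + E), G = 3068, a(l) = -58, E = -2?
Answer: 2709/670 ≈ 4.0433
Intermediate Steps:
Y = 5/2 (Y = -5*(-1/2) = 5/2 ≈ 2.5000)
H(Z) = 2 + Z (H(Z) = 2 + Z*(3 - 2) = 2 + Z*1 = 2 + Z)
H(y(Y))*((G + a(152))/(-4494 + 7844)) = (2 + 5/2)*((3068 - 58)/(-4494 + 7844)) = 9*(3010/3350)/2 = 9*(3010*(1/3350))/2 = (9/2)*(301/335) = 2709/670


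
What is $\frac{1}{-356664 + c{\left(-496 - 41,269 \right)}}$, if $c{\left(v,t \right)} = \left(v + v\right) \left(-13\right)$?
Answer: $- \frac{1}{342702} \approx -2.918 \cdot 10^{-6}$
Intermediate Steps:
$c{\left(v,t \right)} = - 26 v$ ($c{\left(v,t \right)} = 2 v \left(-13\right) = - 26 v$)
$\frac{1}{-356664 + c{\left(-496 - 41,269 \right)}} = \frac{1}{-356664 - 26 \left(-496 - 41\right)} = \frac{1}{-356664 - -13962} = \frac{1}{-356664 + 13962} = \frac{1}{-342702} = - \frac{1}{342702}$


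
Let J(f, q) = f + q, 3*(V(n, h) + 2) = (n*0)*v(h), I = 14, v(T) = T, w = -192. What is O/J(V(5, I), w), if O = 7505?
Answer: -7505/194 ≈ -38.686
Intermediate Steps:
V(n, h) = -2 (V(n, h) = -2 + ((n*0)*h)/3 = -2 + (0*h)/3 = -2 + (⅓)*0 = -2 + 0 = -2)
O/J(V(5, I), w) = 7505/(-2 - 192) = 7505/(-194) = 7505*(-1/194) = -7505/194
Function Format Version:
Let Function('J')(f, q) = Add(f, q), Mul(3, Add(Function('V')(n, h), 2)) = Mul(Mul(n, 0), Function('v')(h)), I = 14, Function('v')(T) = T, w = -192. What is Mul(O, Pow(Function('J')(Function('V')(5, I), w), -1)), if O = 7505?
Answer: Rational(-7505, 194) ≈ -38.686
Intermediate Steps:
Function('V')(n, h) = -2 (Function('V')(n, h) = Add(-2, Mul(Rational(1, 3), Mul(Mul(n, 0), h))) = Add(-2, Mul(Rational(1, 3), Mul(0, h))) = Add(-2, Mul(Rational(1, 3), 0)) = Add(-2, 0) = -2)
Mul(O, Pow(Function('J')(Function('V')(5, I), w), -1)) = Mul(7505, Pow(Add(-2, -192), -1)) = Mul(7505, Pow(-194, -1)) = Mul(7505, Rational(-1, 194)) = Rational(-7505, 194)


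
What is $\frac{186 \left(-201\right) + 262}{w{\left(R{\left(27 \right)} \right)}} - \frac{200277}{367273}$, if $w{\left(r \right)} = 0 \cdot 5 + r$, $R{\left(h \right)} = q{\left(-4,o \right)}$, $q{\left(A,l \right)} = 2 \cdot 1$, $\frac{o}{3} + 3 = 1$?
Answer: $- \frac{6817521703}{367273} \approx -18563.0$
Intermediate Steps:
$o = -6$ ($o = -9 + 3 \cdot 1 = -9 + 3 = -6$)
$q{\left(A,l \right)} = 2$
$R{\left(h \right)} = 2$
$w{\left(r \right)} = r$ ($w{\left(r \right)} = 0 + r = r$)
$\frac{186 \left(-201\right) + 262}{w{\left(R{\left(27 \right)} \right)}} - \frac{200277}{367273} = \frac{186 \left(-201\right) + 262}{2} - \frac{200277}{367273} = \left(-37386 + 262\right) \frac{1}{2} - \frac{200277}{367273} = \left(-37124\right) \frac{1}{2} - \frac{200277}{367273} = -18562 - \frac{200277}{367273} = - \frac{6817521703}{367273}$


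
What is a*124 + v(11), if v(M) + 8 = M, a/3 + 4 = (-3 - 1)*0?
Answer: -1485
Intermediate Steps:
a = -12 (a = -12 + 3*((-3 - 1)*0) = -12 + 3*(-4*0) = -12 + 3*0 = -12 + 0 = -12)
v(M) = -8 + M
a*124 + v(11) = -12*124 + (-8 + 11) = -1488 + 3 = -1485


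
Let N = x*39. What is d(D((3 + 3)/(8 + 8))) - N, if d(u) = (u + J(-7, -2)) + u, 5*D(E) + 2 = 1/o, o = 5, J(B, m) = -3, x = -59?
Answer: 57432/25 ≈ 2297.3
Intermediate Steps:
D(E) = -9/25 (D(E) = -⅖ + (⅕)/5 = -⅖ + (⅕)*(⅕) = -⅖ + 1/25 = -9/25)
d(u) = -3 + 2*u (d(u) = (u - 3) + u = (-3 + u) + u = -3 + 2*u)
N = -2301 (N = -59*39 = -2301)
d(D((3 + 3)/(8 + 8))) - N = (-3 + 2*(-9/25)) - 1*(-2301) = (-3 - 18/25) + 2301 = -93/25 + 2301 = 57432/25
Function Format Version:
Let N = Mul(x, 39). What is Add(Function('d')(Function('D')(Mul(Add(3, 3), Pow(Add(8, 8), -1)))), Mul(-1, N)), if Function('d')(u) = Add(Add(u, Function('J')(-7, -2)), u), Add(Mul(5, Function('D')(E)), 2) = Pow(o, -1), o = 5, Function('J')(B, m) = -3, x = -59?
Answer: Rational(57432, 25) ≈ 2297.3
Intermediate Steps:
Function('D')(E) = Rational(-9, 25) (Function('D')(E) = Add(Rational(-2, 5), Mul(Rational(1, 5), Pow(5, -1))) = Add(Rational(-2, 5), Mul(Rational(1, 5), Rational(1, 5))) = Add(Rational(-2, 5), Rational(1, 25)) = Rational(-9, 25))
Function('d')(u) = Add(-3, Mul(2, u)) (Function('d')(u) = Add(Add(u, -3), u) = Add(Add(-3, u), u) = Add(-3, Mul(2, u)))
N = -2301 (N = Mul(-59, 39) = -2301)
Add(Function('d')(Function('D')(Mul(Add(3, 3), Pow(Add(8, 8), -1)))), Mul(-1, N)) = Add(Add(-3, Mul(2, Rational(-9, 25))), Mul(-1, -2301)) = Add(Add(-3, Rational(-18, 25)), 2301) = Add(Rational(-93, 25), 2301) = Rational(57432, 25)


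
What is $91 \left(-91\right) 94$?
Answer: $-778414$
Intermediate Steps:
$91 \left(-91\right) 94 = \left(-8281\right) 94 = -778414$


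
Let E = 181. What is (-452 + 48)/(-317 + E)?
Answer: 101/34 ≈ 2.9706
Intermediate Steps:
(-452 + 48)/(-317 + E) = (-452 + 48)/(-317 + 181) = -404/(-136) = -404*(-1/136) = 101/34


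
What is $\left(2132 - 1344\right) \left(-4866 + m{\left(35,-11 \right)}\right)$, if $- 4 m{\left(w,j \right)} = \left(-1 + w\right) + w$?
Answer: $-3848001$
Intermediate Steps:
$m{\left(w,j \right)} = \frac{1}{4} - \frac{w}{2}$ ($m{\left(w,j \right)} = - \frac{\left(-1 + w\right) + w}{4} = - \frac{-1 + 2 w}{4} = \frac{1}{4} - \frac{w}{2}$)
$\left(2132 - 1344\right) \left(-4866 + m{\left(35,-11 \right)}\right) = \left(2132 - 1344\right) \left(-4866 + \left(\frac{1}{4} - \frac{35}{2}\right)\right) = 788 \left(-4866 + \left(\frac{1}{4} - \frac{35}{2}\right)\right) = 788 \left(-4866 - \frac{69}{4}\right) = 788 \left(- \frac{19533}{4}\right) = -3848001$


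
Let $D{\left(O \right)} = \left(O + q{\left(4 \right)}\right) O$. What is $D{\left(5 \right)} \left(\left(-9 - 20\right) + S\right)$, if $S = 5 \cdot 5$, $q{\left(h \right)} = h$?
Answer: $-180$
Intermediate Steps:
$S = 25$
$D{\left(O \right)} = O \left(4 + O\right)$ ($D{\left(O \right)} = \left(O + 4\right) O = \left(4 + O\right) O = O \left(4 + O\right)$)
$D{\left(5 \right)} \left(\left(-9 - 20\right) + S\right) = 5 \left(4 + 5\right) \left(\left(-9 - 20\right) + 25\right) = 5 \cdot 9 \left(\left(-9 - 20\right) + 25\right) = 45 \left(-29 + 25\right) = 45 \left(-4\right) = -180$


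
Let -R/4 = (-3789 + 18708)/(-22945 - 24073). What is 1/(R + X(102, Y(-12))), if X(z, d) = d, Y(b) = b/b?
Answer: 23509/53347 ≈ 0.44068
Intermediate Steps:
R = 29838/23509 (R = -4*(-3789 + 18708)/(-22945 - 24073) = -59676/(-47018) = -59676*(-1)/47018 = -4*(-14919/47018) = 29838/23509 ≈ 1.2692)
Y(b) = 1
1/(R + X(102, Y(-12))) = 1/(29838/23509 + 1) = 1/(53347/23509) = 23509/53347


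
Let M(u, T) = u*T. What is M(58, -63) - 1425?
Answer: -5079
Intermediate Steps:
M(u, T) = T*u
M(58, -63) - 1425 = -63*58 - 1425 = -3654 - 1425 = -5079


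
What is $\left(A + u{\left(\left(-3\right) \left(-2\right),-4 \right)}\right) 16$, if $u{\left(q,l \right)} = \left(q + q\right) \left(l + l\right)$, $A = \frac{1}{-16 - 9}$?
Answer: $- \frac{38416}{25} \approx -1536.6$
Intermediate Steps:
$A = - \frac{1}{25}$ ($A = \frac{1}{-25} = - \frac{1}{25} \approx -0.04$)
$u{\left(q,l \right)} = 4 l q$ ($u{\left(q,l \right)} = 2 q 2 l = 4 l q$)
$\left(A + u{\left(\left(-3\right) \left(-2\right),-4 \right)}\right) 16 = \left(- \frac{1}{25} + 4 \left(-4\right) \left(\left(-3\right) \left(-2\right)\right)\right) 16 = \left(- \frac{1}{25} + 4 \left(-4\right) 6\right) 16 = \left(- \frac{1}{25} - 96\right) 16 = \left(- \frac{2401}{25}\right) 16 = - \frac{38416}{25}$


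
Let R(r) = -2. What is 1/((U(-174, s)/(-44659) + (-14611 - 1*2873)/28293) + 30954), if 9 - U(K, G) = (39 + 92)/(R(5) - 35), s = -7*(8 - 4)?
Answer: 15583624073/482365865091534 ≈ 3.2307e-5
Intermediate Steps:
s = -28 (s = -7*4 = -28)
U(K, G) = 464/37 (U(K, G) = 9 - (39 + 92)/(-2 - 35) = 9 - 131/(-37) = 9 - 131*(-1)/37 = 9 - 1*(-131/37) = 9 + 131/37 = 464/37)
1/((U(-174, s)/(-44659) + (-14611 - 1*2873)/28293) + 30954) = 1/(((464/37)/(-44659) + (-14611 - 1*2873)/28293) + 30954) = 1/(((464/37)*(-1/44659) + (-14611 - 2873)*(1/28293)) + 30954) = 1/((-464/1652383 - 17484*1/28293) + 30954) = 1/((-464/1652383 - 5828/9431) + 30954) = 1/(-9634464108/15583624073 + 30954) = 1/(482365865091534/15583624073) = 15583624073/482365865091534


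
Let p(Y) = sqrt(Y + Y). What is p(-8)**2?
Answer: -16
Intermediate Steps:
p(Y) = sqrt(2)*sqrt(Y) (p(Y) = sqrt(2*Y) = sqrt(2)*sqrt(Y))
p(-8)**2 = (sqrt(2)*sqrt(-8))**2 = (sqrt(2)*(2*I*sqrt(2)))**2 = (4*I)**2 = -16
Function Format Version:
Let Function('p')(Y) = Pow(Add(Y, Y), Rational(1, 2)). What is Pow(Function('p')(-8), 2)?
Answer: -16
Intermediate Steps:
Function('p')(Y) = Mul(Pow(2, Rational(1, 2)), Pow(Y, Rational(1, 2))) (Function('p')(Y) = Pow(Mul(2, Y), Rational(1, 2)) = Mul(Pow(2, Rational(1, 2)), Pow(Y, Rational(1, 2))))
Pow(Function('p')(-8), 2) = Pow(Mul(Pow(2, Rational(1, 2)), Pow(-8, Rational(1, 2))), 2) = Pow(Mul(Pow(2, Rational(1, 2)), Mul(2, I, Pow(2, Rational(1, 2)))), 2) = Pow(Mul(4, I), 2) = -16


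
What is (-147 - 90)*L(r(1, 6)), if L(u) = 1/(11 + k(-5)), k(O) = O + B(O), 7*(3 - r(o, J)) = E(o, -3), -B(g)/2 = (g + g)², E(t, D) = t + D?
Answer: 237/194 ≈ 1.2216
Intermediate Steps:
E(t, D) = D + t
B(g) = -8*g² (B(g) = -2*(g + g)² = -2*4*g² = -8*g²)
r(o, J) = 24/7 - o/7 (r(o, J) = 3 - (-3 + o)/7 = 3 + (3/7 - o/7) = 24/7 - o/7)
k(O) = O - 8*O²
L(u) = -1/194 (L(u) = 1/(11 - 5*(1 - 8*(-5))) = 1/(11 - 5*(1 + 40)) = 1/(11 - 5*41) = 1/(11 - 205) = 1/(-194) = -1/194)
(-147 - 90)*L(r(1, 6)) = (-147 - 90)*(-1/194) = -237*(-1/194) = 237/194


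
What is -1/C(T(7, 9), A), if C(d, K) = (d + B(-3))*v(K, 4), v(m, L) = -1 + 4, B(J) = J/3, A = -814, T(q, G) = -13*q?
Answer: 1/276 ≈ 0.0036232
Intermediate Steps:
B(J) = J/3 (B(J) = J*(⅓) = J/3)
v(m, L) = 3
C(d, K) = -3 + 3*d (C(d, K) = (d + (⅓)*(-3))*3 = (d - 1)*3 = (-1 + d)*3 = -3 + 3*d)
-1/C(T(7, 9), A) = -1/(-3 + 3*(-13*7)) = -1/(-3 + 3*(-91)) = -1/(-3 - 273) = -1/(-276) = -1*(-1/276) = 1/276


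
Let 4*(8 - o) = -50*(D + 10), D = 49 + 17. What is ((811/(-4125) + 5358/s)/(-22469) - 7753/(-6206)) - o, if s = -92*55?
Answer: -6328722939118666/6614809001625 ≈ -956.75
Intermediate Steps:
s = -5060
D = 66
o = 958 (o = 8 - (-25)*(66 + 10)/2 = 8 - (-25)*76/2 = 8 - 1/4*(-3800) = 8 + 950 = 958)
((811/(-4125) + 5358/s)/(-22469) - 7753/(-6206)) - o = ((811/(-4125) + 5358/(-5060))/(-22469) - 7753/(-6206)) - 1*958 = ((811*(-1/4125) + 5358*(-1/5060))*(-1/22469) - 7753*(-1/6206)) - 958 = ((-811/4125 - 2679/2530)*(-1/22469) + 7753/6206) - 958 = (-238231/189750*(-1/22469) + 7753/6206) - 958 = (238231/4263492750 + 7753/6206) - 958 = 8264084438084/6614809001625 - 958 = -6328722939118666/6614809001625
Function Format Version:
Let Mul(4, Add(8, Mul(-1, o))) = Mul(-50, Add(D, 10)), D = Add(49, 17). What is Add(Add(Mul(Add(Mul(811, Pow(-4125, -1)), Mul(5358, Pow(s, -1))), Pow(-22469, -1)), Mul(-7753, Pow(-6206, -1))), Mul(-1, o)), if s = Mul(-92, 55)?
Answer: Rational(-6328722939118666, 6614809001625) ≈ -956.75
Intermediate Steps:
s = -5060
D = 66
o = 958 (o = Add(8, Mul(Rational(-1, 4), Mul(-50, Add(66, 10)))) = Add(8, Mul(Rational(-1, 4), Mul(-50, 76))) = Add(8, Mul(Rational(-1, 4), -3800)) = Add(8, 950) = 958)
Add(Add(Mul(Add(Mul(811, Pow(-4125, -1)), Mul(5358, Pow(s, -1))), Pow(-22469, -1)), Mul(-7753, Pow(-6206, -1))), Mul(-1, o)) = Add(Add(Mul(Add(Mul(811, Pow(-4125, -1)), Mul(5358, Pow(-5060, -1))), Pow(-22469, -1)), Mul(-7753, Pow(-6206, -1))), Mul(-1, 958)) = Add(Add(Mul(Add(Mul(811, Rational(-1, 4125)), Mul(5358, Rational(-1, 5060))), Rational(-1, 22469)), Mul(-7753, Rational(-1, 6206))), -958) = Add(Add(Mul(Add(Rational(-811, 4125), Rational(-2679, 2530)), Rational(-1, 22469)), Rational(7753, 6206)), -958) = Add(Add(Mul(Rational(-238231, 189750), Rational(-1, 22469)), Rational(7753, 6206)), -958) = Add(Add(Rational(238231, 4263492750), Rational(7753, 6206)), -958) = Add(Rational(8264084438084, 6614809001625), -958) = Rational(-6328722939118666, 6614809001625)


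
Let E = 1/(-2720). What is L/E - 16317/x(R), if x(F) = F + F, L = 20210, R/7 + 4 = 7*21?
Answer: -15721765531/286 ≈ -5.4971e+7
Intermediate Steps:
R = 1001 (R = -28 + 7*(7*21) = -28 + 7*147 = -28 + 1029 = 1001)
x(F) = 2*F
E = -1/2720 ≈ -0.00036765
L/E - 16317/x(R) = 20210/(-1/2720) - 16317/(2*1001) = 20210*(-2720) - 16317/2002 = -54971200 - 16317*1/2002 = -54971200 - 2331/286 = -15721765531/286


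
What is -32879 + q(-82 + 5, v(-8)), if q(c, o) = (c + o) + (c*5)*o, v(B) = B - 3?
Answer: -28732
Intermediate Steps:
v(B) = -3 + B
q(c, o) = c + o + 5*c*o (q(c, o) = (c + o) + (5*c)*o = (c + o) + 5*c*o = c + o + 5*c*o)
-32879 + q(-82 + 5, v(-8)) = -32879 + ((-82 + 5) + (-3 - 8) + 5*(-82 + 5)*(-3 - 8)) = -32879 + (-77 - 11 + 5*(-77)*(-11)) = -32879 + (-77 - 11 + 4235) = -32879 + 4147 = -28732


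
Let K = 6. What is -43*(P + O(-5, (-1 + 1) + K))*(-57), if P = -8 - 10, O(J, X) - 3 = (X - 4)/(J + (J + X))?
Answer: -75981/2 ≈ -37991.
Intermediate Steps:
O(J, X) = 3 + (-4 + X)/(X + 2*J) (O(J, X) = 3 + (X - 4)/(J + (J + X)) = 3 + (-4 + X)/(X + 2*J))
P = -18
-43*(P + O(-5, (-1 + 1) + K))*(-57) = -43*(-18 + 2*(-2 + 2*((-1 + 1) + 6) + 3*(-5))/(((-1 + 1) + 6) + 2*(-5)))*(-57) = -43*(-18 + 2*(-2 + 2*(0 + 6) - 15)/((0 + 6) - 10))*(-57) = -43*(-18 + 2*(-2 + 2*6 - 15)/(6 - 10))*(-57) = -43*(-18 + 2*(-2 + 12 - 15)/(-4))*(-57) = -43*(-18 + 2*(-¼)*(-5))*(-57) = -43*(-18 + 5/2)*(-57) = -43*(-31/2)*(-57) = (1333/2)*(-57) = -75981/2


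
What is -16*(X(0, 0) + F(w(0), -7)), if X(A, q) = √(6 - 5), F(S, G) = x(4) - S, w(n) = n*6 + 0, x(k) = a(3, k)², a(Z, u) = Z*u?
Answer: -2320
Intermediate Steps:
x(k) = 9*k² (x(k) = (3*k)² = 9*k²)
w(n) = 6*n (w(n) = 6*n + 0 = 6*n)
F(S, G) = 144 - S (F(S, G) = 9*4² - S = 9*16 - S = 144 - S)
X(A, q) = 1 (X(A, q) = √1 = 1)
-16*(X(0, 0) + F(w(0), -7)) = -16*(1 + (144 - 6*0)) = -16*(1 + (144 - 1*0)) = -16*(1 + (144 + 0)) = -16*(1 + 144) = -16*145 = -2320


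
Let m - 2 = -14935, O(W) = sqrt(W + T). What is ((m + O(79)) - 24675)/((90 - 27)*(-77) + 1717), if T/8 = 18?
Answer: 19804/1567 - sqrt(223)/3134 ≈ 12.633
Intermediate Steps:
T = 144 (T = 8*18 = 144)
O(W) = sqrt(144 + W) (O(W) = sqrt(W + 144) = sqrt(144 + W))
m = -14933 (m = 2 - 14935 = -14933)
((m + O(79)) - 24675)/((90 - 27)*(-77) + 1717) = ((-14933 + sqrt(144 + 79)) - 24675)/((90 - 27)*(-77) + 1717) = ((-14933 + sqrt(223)) - 24675)/(63*(-77) + 1717) = (-39608 + sqrt(223))/(-4851 + 1717) = (-39608 + sqrt(223))/(-3134) = (-39608 + sqrt(223))*(-1/3134) = 19804/1567 - sqrt(223)/3134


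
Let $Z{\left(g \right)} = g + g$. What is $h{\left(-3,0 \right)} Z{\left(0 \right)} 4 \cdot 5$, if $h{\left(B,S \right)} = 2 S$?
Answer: $0$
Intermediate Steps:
$Z{\left(g \right)} = 2 g$
$h{\left(-3,0 \right)} Z{\left(0 \right)} 4 \cdot 5 = 2 \cdot 0 \cdot 2 \cdot 0 \cdot 4 \cdot 5 = 0 \cdot 0 \cdot 20 = 0 \cdot 20 = 0$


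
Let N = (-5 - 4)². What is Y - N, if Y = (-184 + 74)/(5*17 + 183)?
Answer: -10909/134 ≈ -81.410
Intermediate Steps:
Y = -55/134 (Y = -110/(85 + 183) = -110/268 = -110*1/268 = -55/134 ≈ -0.41045)
N = 81 (N = (-9)² = 81)
Y - N = -55/134 - 1*81 = -55/134 - 81 = -10909/134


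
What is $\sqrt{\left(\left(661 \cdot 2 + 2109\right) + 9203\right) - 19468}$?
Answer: $i \sqrt{6834} \approx 82.668 i$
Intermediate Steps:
$\sqrt{\left(\left(661 \cdot 2 + 2109\right) + 9203\right) - 19468} = \sqrt{\left(\left(1322 + 2109\right) + 9203\right) - 19468} = \sqrt{\left(3431 + 9203\right) - 19468} = \sqrt{12634 - 19468} = \sqrt{-6834} = i \sqrt{6834}$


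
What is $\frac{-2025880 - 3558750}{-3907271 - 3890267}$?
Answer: $\frac{2792315}{3898769} \approx 0.7162$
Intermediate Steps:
$\frac{-2025880 - 3558750}{-3907271 - 3890267} = - \frac{5584630}{-3907271 - 3890267} = - \frac{5584630}{-7797538} = \left(-5584630\right) \left(- \frac{1}{7797538}\right) = \frac{2792315}{3898769}$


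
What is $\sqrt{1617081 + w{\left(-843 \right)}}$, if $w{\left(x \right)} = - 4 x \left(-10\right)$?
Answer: $39 \sqrt{1041} \approx 1258.3$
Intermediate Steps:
$w{\left(x \right)} = 40 x$
$\sqrt{1617081 + w{\left(-843 \right)}} = \sqrt{1617081 + 40 \left(-843\right)} = \sqrt{1617081 - 33720} = \sqrt{1583361} = 39 \sqrt{1041}$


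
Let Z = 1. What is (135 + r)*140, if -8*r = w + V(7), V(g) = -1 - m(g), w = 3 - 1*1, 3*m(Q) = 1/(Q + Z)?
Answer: 906395/48 ≈ 18883.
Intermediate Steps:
m(Q) = 1/(3*(1 + Q)) (m(Q) = 1/(3*(Q + 1)) = 1/(3*(1 + Q)))
w = 2 (w = 3 - 1 = 2)
V(g) = -1 - 1/(3*(1 + g))
r = -23/192 (r = -(2 + (-4/3 - 1*7)/(1 + 7))/8 = -(2 + (-4/3 - 7)/8)/8 = -(2 + (⅛)*(-25/3))/8 = -(2 - 25/24)/8 = -⅛*23/24 = -23/192 ≈ -0.11979)
(135 + r)*140 = (135 - 23/192)*140 = (25897/192)*140 = 906395/48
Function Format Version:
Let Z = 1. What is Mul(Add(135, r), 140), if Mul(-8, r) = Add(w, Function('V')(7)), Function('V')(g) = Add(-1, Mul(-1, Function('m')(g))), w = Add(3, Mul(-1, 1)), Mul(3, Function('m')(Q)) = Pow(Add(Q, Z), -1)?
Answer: Rational(906395, 48) ≈ 18883.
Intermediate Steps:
Function('m')(Q) = Mul(Rational(1, 3), Pow(Add(1, Q), -1)) (Function('m')(Q) = Mul(Rational(1, 3), Pow(Add(Q, 1), -1)) = Mul(Rational(1, 3), Pow(Add(1, Q), -1)))
w = 2 (w = Add(3, -1) = 2)
Function('V')(g) = Add(-1, Mul(Rational(-1, 3), Pow(Add(1, g), -1))) (Function('V')(g) = Add(-1, Mul(-1, Mul(Rational(1, 3), Pow(Add(1, g), -1)))) = Add(-1, Mul(Rational(-1, 3), Pow(Add(1, g), -1))))
r = Rational(-23, 192) (r = Mul(Rational(-1, 8), Add(2, Mul(Pow(Add(1, 7), -1), Add(Rational(-4, 3), Mul(-1, 7))))) = Mul(Rational(-1, 8), Add(2, Mul(Pow(8, -1), Add(Rational(-4, 3), -7)))) = Mul(Rational(-1, 8), Add(2, Mul(Rational(1, 8), Rational(-25, 3)))) = Mul(Rational(-1, 8), Add(2, Rational(-25, 24))) = Mul(Rational(-1, 8), Rational(23, 24)) = Rational(-23, 192) ≈ -0.11979)
Mul(Add(135, r), 140) = Mul(Add(135, Rational(-23, 192)), 140) = Mul(Rational(25897, 192), 140) = Rational(906395, 48)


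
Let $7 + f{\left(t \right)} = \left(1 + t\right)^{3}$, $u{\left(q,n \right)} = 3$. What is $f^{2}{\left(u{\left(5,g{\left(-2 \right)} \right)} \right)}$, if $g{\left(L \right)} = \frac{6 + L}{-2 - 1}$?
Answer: $3249$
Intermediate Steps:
$g{\left(L \right)} = -2 - \frac{L}{3}$ ($g{\left(L \right)} = \frac{6 + L}{-3} = \left(6 + L\right) \left(- \frac{1}{3}\right) = -2 - \frac{L}{3}$)
$f{\left(t \right)} = -7 + \left(1 + t\right)^{3}$
$f^{2}{\left(u{\left(5,g{\left(-2 \right)} \right)} \right)} = \left(-7 + \left(1 + 3\right)^{3}\right)^{2} = \left(-7 + 4^{3}\right)^{2} = \left(-7 + 64\right)^{2} = 57^{2} = 3249$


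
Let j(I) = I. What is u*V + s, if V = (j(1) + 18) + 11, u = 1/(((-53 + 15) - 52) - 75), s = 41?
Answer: 449/11 ≈ 40.818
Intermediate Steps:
u = -1/165 (u = 1/((-38 - 52) - 75) = 1/(-90 - 75) = 1/(-165) = -1/165 ≈ -0.0060606)
V = 30 (V = (1 + 18) + 11 = 19 + 11 = 30)
u*V + s = -1/165*30 + 41 = -2/11 + 41 = 449/11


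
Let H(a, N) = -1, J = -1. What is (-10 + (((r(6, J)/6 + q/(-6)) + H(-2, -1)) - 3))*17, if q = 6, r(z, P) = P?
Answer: -1547/6 ≈ -257.83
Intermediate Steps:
(-10 + (((r(6, J)/6 + q/(-6)) + H(-2, -1)) - 3))*17 = (-10 + (((-1/6 + 6/(-6)) - 1) - 3))*17 = (-10 + (((-1*⅙ + 6*(-⅙)) - 1) - 3))*17 = (-10 + (((-⅙ - 1) - 1) - 3))*17 = (-10 + ((-7/6 - 1) - 3))*17 = (-10 + (-13/6 - 3))*17 = (-10 - 31/6)*17 = -91/6*17 = -1547/6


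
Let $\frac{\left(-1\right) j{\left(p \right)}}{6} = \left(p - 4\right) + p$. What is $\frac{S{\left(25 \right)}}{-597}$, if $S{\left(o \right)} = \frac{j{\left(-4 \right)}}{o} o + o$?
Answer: $- \frac{97}{597} \approx -0.16248$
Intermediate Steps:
$j{\left(p \right)} = 24 - 12 p$ ($j{\left(p \right)} = - 6 \left(\left(p - 4\right) + p\right) = - 6 \left(\left(-4 + p\right) + p\right) = - 6 \left(-4 + 2 p\right) = 24 - 12 p$)
$S{\left(o \right)} = 72 + o$ ($S{\left(o \right)} = \frac{24 - -48}{o} o + o = \frac{24 + 48}{o} o + o = \frac{72}{o} o + o = 72 + o$)
$\frac{S{\left(25 \right)}}{-597} = \frac{72 + 25}{-597} = 97 \left(- \frac{1}{597}\right) = - \frac{97}{597}$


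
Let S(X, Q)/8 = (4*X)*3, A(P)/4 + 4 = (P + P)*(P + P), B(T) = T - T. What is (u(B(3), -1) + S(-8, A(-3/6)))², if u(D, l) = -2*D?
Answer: 589824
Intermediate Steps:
B(T) = 0
A(P) = -16 + 16*P² (A(P) = -16 + 4*((P + P)*(P + P)) = -16 + 4*((2*P)*(2*P)) = -16 + 4*(4*P²) = -16 + 16*P²)
S(X, Q) = 96*X (S(X, Q) = 8*((4*X)*3) = 8*(12*X) = 96*X)
(u(B(3), -1) + S(-8, A(-3/6)))² = (-2*0 + 96*(-8))² = (0 - 768)² = (-768)² = 589824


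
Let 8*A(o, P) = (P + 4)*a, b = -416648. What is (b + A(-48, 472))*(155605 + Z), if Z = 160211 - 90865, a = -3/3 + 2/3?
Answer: -562379074657/6 ≈ -9.3730e+10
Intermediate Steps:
a = -1/3 (a = -3*1/3 + 2*(1/3) = -1 + 2/3 = -1/3 ≈ -0.33333)
A(o, P) = -1/6 - P/24 (A(o, P) = ((P + 4)*(-1/3))/8 = ((4 + P)*(-1/3))/8 = (-4/3 - P/3)/8 = -1/6 - P/24)
Z = 69346
(b + A(-48, 472))*(155605 + Z) = (-416648 + (-1/6 - 1/24*472))*(155605 + 69346) = (-416648 + (-1/6 - 59/3))*224951 = (-416648 - 119/6)*224951 = -2500007/6*224951 = -562379074657/6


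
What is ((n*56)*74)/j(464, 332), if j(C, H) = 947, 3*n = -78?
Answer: -107744/947 ≈ -113.77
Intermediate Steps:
n = -26 (n = (⅓)*(-78) = -26)
((n*56)*74)/j(464, 332) = (-26*56*74)/947 = -1456*74*(1/947) = -107744*1/947 = -107744/947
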